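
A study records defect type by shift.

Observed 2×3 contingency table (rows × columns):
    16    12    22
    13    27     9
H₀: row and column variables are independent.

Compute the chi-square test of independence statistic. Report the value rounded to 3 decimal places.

Row totals [50, 49], col totals [29, 39, 31], n=99
χ² = (16−14.65)²/14.65 + (12−19.70)²/19.70 + (22−15.66)²/15.66 + (13−14.35)²/14.35 + (27−19.30)²/19.30 + (9−15.34)²/15.34 = 11.5223
df = 2

test statistic = 11.522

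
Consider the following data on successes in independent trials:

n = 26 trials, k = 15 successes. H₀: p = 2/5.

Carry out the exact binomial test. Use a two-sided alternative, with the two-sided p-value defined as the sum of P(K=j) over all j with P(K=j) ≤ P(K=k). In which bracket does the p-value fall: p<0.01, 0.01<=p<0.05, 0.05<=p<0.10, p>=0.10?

p-value bracket: 0.05<=p<0.10

Exact binomial: n=26, k=15, p₀=2/5=0.4000
P(X=j) = C(n,j)·p₀^j·(1−p₀)^(n−j); p = Σ P(X=j) over j with P(X=j) ≤ P(X=15)
p-value (two-sided) = 0.07316
→ bracket: 0.05<=p<0.10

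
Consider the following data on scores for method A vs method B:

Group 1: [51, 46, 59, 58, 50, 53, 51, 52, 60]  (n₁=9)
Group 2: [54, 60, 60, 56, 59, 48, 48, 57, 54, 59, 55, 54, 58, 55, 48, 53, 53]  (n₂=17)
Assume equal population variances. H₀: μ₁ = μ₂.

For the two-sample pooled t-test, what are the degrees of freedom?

df = n₁ + n₂ − 2 = 9 + 17 − 2 = 24

degrees of freedom = 24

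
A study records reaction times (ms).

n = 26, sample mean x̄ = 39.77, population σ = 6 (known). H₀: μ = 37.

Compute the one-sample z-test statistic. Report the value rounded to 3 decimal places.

SE = σ/√n = 6/√26 = 1.1767
z = (x̄−μ₀)/SE = (39.77−37)/1.1767 = 2.3540

test statistic = 2.354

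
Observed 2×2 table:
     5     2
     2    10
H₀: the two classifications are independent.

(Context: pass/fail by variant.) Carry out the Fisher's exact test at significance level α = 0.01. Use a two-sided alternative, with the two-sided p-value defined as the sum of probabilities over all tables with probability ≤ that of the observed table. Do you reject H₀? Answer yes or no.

Margins: r₁=7, r₂=12, c₁=7, c₂=12, n=19
p_obs = C(7,5)·C(12,2)/C(19,7); sum pmf over tables with pmf ≤ p_obs
p-value (two-sided) = 0.04491
At α=0.01: p ≥ α → fail to reject H₀

reject H₀: no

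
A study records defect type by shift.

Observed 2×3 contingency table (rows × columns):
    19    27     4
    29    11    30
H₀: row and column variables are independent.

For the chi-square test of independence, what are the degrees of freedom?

degrees of freedom = 2

df = (r−1)(c−1) = (2−1)·(3−1) = 2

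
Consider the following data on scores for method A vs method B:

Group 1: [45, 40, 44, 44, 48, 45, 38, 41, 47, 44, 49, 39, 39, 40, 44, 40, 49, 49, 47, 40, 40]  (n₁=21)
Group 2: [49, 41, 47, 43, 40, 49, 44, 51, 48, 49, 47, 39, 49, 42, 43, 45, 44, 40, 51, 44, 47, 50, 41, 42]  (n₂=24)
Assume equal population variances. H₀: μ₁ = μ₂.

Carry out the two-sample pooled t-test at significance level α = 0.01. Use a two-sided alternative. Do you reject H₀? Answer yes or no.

x̄₁=43.429, s₁=3.736, n₁=21
x̄₂=45.208, s₂=3.776, n₂=24
s_p² = [20·3.736² + 23·3.776²]/43 = 14.1186
SE = √(s_p²·(1/21+1/24)) = 1.1228
t = (43.429−45.208)/1.1228 = -1.5852
df = 43
p-value (two-sided) = 0.12026
At α=0.01: p ≥ α → fail to reject H₀

reject H₀: no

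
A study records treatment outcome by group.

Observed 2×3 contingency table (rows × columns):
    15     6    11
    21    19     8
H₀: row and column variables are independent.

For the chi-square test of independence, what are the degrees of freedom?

degrees of freedom = 2

df = (r−1)(c−1) = (2−1)·(3−1) = 2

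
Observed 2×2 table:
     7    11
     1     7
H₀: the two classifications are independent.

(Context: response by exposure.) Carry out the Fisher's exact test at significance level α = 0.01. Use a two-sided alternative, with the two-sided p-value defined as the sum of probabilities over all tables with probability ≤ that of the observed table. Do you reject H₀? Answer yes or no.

Margins: r₁=18, r₂=8, c₁=8, c₂=18, n=26
p_obs = C(18,7)·C(8,1)/C(26,8); sum pmf over tables with pmf ≤ p_obs
p-value (two-sided) = 0.36016
At α=0.01: p ≥ α → fail to reject H₀

reject H₀: no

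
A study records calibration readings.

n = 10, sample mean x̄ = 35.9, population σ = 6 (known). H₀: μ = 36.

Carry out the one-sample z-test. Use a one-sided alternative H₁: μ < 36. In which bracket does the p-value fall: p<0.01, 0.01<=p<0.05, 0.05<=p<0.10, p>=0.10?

SE = σ/√n = 6/√10 = 1.8974
z = (x̄−μ₀)/SE = (35.9−36)/1.8974 = -0.0527
p-value (one-sided, H₁ less) = 0.47898
→ bracket: p>=0.10

p-value bracket: p>=0.10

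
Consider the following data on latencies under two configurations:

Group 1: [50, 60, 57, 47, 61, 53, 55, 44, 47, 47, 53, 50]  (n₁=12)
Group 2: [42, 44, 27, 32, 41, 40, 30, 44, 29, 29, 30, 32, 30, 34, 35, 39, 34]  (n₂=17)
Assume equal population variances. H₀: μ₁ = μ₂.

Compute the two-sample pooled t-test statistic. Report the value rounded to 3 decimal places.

x̄₁=52.000, s₁=5.461, n₁=12
x̄₂=34.824, s₂=5.692, n₂=17
s_p² = [11·5.461² + 16·5.692²]/27 = 31.3508
SE = √(s_p²·(1/12+1/17)) = 2.1111
t = (52.000−34.824)/2.1111 = 8.1363
df = 27

test statistic = 8.136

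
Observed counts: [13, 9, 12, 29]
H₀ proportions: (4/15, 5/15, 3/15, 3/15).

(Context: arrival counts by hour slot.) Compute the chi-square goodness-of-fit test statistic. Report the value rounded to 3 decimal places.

test statistic = 29.091

n = 63; E_i = n·p_i = [16.80, 21.00, 12.60, 12.60]
χ² = (13−16.80)²/16.80 + (9−21.00)²/21.00 + (12−12.60)²/12.60 + (29−12.60)²/12.60 = 29.0913
df = 3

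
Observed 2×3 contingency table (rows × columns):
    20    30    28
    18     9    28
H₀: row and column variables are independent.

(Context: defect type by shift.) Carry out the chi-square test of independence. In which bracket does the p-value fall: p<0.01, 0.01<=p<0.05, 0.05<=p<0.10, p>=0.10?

Row totals [78, 55], col totals [38, 39, 56], n=133
χ² = (20−22.29)²/22.29 + (30−22.87)²/22.87 + (28−32.84)²/32.84 + (18−15.71)²/15.71 + (9−16.13)²/16.13 + (28−23.16)²/23.16 = 7.6647
df = 2
p-value (upper-tail) = 0.02166
→ bracket: 0.01<=p<0.05

p-value bracket: 0.01<=p<0.05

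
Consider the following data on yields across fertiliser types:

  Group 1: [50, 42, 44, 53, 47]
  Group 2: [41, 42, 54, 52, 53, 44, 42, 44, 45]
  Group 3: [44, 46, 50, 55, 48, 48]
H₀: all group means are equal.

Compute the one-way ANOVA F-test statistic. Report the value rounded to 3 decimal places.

Group means [47.20, 46.33, 48.50], grand mean 47.200
SSB = Σnᵢ(x̄ᵢ−x̄)² = 16.900; SSW = ΣΣ(x−x̄ᵢ)² = 364.300
MSB = 16.900/2 = 8.4500; MSW = 364.300/17 = 21.4294
F = MSB/MSW = 0.3943
df = (2, 17)

test statistic = 0.394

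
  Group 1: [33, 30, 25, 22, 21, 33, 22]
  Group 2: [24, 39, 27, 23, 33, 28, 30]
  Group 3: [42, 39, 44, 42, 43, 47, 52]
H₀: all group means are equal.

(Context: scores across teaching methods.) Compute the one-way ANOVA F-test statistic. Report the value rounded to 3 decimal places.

test statistic = 24.700

Group means [26.57, 29.14, 44.14], grand mean 33.286
SSB = Σnᵢ(x̄ᵢ−x̄)² = 1260.857; SSW = ΣΣ(x−x̄ᵢ)² = 459.429
MSB = 1260.857/2 = 630.4286; MSW = 459.429/18 = 25.5238
F = MSB/MSW = 24.6996
df = (2, 18)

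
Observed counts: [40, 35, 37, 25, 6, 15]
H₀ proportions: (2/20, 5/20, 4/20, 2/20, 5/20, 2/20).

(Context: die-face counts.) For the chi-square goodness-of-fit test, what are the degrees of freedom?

degrees of freedom = 5

df = k − 1 = 6 − 1 = 5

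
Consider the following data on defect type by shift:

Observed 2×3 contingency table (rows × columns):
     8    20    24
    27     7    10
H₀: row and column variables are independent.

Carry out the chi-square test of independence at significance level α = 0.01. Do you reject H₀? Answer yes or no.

reject H₀: yes

Row totals [52, 44], col totals [35, 27, 34], n=96
χ² = (8−18.96)²/18.96 + (20−14.62)²/14.62 + (24−18.42)²/18.42 + (27−16.04)²/16.04 + (7−12.38)²/12.38 + (10−15.58)²/15.58 = 21.8231
df = 2
p-value (upper-tail) = 0.00002
At α=0.01: p < α → reject H₀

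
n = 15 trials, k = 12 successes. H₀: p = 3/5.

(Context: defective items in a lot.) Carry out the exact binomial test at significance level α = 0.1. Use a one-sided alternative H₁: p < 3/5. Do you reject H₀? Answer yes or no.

Exact binomial: n=15, k=12, p₀=3/5=0.6000
P(X≤12) from Σ C(n,i)·p₀^i·(1−p₀)^(n−i)
p-value (one-sided, H₁ less) = 0.97289
At α=0.1: p ≥ α → fail to reject H₀

reject H₀: no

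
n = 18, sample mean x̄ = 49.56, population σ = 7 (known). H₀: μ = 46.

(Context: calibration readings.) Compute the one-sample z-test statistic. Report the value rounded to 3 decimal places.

SE = σ/√n = 7/√18 = 1.6499
z = (x̄−μ₀)/SE = (49.56−46)/1.6499 = 2.1577

test statistic = 2.158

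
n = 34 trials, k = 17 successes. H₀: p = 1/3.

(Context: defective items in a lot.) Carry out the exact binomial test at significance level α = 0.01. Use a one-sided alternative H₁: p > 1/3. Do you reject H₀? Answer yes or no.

reject H₀: no

Exact binomial: n=34, k=17, p₀=1/3=0.3333
P(X≥17) from Σ C(n,i)·p₀^i·(1−p₀)^(n−i)
p-value (one-sided, H₁ greater) = 0.03265
At α=0.01: p ≥ α → fail to reject H₀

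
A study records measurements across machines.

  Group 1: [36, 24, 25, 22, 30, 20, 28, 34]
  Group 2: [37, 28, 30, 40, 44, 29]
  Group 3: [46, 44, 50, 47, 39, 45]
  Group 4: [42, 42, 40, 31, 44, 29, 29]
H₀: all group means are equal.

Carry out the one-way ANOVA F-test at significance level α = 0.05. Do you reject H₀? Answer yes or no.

reject H₀: yes

Group means [27.38, 34.67, 45.17, 36.71], grand mean 35.370
SSB = Σnᵢ(x̄ᵢ−x̄)² = 1102.826; SSW = ΣΣ(x−x̄ᵢ)² = 783.470
MSB = 1102.826/3 = 367.6087; MSW = 783.470/23 = 34.0639
F = MSB/MSW = 10.7917
df = (3, 23)
p-value (upper-tail) = 0.00013
At α=0.05: p < α → reject H₀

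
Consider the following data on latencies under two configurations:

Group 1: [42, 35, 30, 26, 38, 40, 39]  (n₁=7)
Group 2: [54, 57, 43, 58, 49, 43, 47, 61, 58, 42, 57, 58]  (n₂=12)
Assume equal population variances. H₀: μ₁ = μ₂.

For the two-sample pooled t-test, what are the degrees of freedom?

degrees of freedom = 17

df = n₁ + n₂ − 2 = 7 + 12 − 2 = 17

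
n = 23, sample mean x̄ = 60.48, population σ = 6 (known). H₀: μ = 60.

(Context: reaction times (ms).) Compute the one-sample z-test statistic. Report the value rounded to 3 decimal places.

test statistic = 0.384

SE = σ/√n = 6/√23 = 1.2511
z = (x̄−μ₀)/SE = (60.48−60)/1.2511 = 0.3837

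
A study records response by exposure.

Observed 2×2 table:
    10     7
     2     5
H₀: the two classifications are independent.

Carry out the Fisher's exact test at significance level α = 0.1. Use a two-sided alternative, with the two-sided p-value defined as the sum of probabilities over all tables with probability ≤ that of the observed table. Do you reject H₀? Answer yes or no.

reject H₀: no

Margins: r₁=17, r₂=7, c₁=12, c₂=12, n=24
p_obs = C(17,10)·C(7,2)/C(24,12); sum pmf over tables with pmf ≤ p_obs
p-value (two-sided) = 0.37071
At α=0.1: p ≥ α → fail to reject H₀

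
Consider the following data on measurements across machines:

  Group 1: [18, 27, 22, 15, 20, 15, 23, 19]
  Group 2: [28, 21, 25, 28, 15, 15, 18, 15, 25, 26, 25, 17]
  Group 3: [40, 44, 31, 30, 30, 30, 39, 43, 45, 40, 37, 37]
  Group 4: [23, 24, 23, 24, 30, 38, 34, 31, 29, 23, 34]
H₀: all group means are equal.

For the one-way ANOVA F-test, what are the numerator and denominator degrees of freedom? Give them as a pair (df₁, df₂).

k = 4 groups, N = 43 total
df = (k−1, N−k) = (4−1, 43−4) = (3, 39)

degrees of freedom = [3, 39]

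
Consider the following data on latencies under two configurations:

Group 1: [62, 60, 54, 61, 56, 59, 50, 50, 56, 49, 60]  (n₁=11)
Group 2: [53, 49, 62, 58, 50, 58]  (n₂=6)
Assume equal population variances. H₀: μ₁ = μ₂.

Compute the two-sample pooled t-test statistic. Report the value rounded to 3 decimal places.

x̄₁=56.091, s₁=4.763, n₁=11
x̄₂=55.000, s₂=5.138, n₂=6
s_p² = [10·4.763² + 5·5.138²]/15 = 23.9273
SE = √(s_p²·(1/11+1/6)) = 2.4826
t = (56.091−55.000)/2.4826 = 0.4394
df = 15

test statistic = 0.439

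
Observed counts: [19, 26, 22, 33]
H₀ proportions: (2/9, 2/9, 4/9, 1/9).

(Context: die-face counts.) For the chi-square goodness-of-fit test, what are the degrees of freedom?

df = k − 1 = 4 − 1 = 3

degrees of freedom = 3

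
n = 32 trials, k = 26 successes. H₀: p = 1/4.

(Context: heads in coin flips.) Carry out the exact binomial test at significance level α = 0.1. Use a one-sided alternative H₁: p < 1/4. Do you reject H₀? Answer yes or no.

reject H₀: no

Exact binomial: n=32, k=26, p₀=1/4=0.2500
P(X≤26) from Σ C(n,i)·p₀^i·(1−p₀)^(n−i)
p-value (one-sided, H₁ less) = 1.00000
At α=0.1: p ≥ α → fail to reject H₀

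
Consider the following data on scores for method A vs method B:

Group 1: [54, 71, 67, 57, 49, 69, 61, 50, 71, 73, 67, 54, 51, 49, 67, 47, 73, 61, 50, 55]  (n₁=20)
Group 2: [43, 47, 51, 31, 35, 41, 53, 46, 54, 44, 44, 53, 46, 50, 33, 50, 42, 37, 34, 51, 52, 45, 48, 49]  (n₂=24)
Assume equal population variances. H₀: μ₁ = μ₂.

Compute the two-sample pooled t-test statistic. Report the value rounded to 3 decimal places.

x̄₁=59.800, s₁=9.197, n₁=20
x̄₂=44.958, s₂=6.811, n₂=24
s_p² = [19·9.197² + 23·6.811²]/42 = 63.6704
SE = √(s_p²·(1/20+1/24)) = 2.4159
t = (59.800−44.958)/2.4159 = 6.1434
df = 42

test statistic = 6.143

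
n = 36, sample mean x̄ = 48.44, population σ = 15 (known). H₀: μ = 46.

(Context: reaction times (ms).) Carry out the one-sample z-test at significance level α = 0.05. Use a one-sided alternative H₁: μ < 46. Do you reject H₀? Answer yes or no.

reject H₀: no

SE = σ/√n = 15/√36 = 2.5000
z = (x̄−μ₀)/SE = (48.44−46)/2.5000 = 0.9760
p-value (one-sided, H₁ less) = 0.83547
At α=0.05: p ≥ α → fail to reject H₀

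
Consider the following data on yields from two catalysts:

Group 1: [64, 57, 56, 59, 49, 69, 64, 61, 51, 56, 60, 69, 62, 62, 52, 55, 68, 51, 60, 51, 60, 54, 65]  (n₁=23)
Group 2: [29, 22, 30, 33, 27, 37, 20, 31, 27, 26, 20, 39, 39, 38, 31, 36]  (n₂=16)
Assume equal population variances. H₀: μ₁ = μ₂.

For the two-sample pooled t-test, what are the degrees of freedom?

df = n₁ + n₂ − 2 = 23 + 16 − 2 = 37

degrees of freedom = 37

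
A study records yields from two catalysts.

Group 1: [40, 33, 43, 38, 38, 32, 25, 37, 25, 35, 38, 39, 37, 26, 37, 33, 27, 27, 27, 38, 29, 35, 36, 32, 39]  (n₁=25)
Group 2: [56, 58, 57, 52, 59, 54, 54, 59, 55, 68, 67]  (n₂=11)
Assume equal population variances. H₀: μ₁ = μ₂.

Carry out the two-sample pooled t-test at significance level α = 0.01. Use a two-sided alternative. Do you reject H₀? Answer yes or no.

reject H₀: yes

x̄₁=33.840, s₁=5.289, n₁=25
x̄₂=58.091, s₂=5.147, n₂=11
s_p² = [24·5.289² + 10·5.147²]/34 = 27.5373
SE = √(s_p²·(1/25+1/11)) = 1.8987
t = (33.840−58.091)/1.8987 = -12.7727
df = 34
p-value (two-sided) = 0.00000
At α=0.01: p < α → reject H₀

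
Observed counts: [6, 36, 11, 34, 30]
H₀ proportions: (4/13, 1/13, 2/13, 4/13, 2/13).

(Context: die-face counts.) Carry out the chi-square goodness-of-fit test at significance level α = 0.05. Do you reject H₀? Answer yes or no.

n = 117; E_i = n·p_i = [36.00, 9.00, 18.00, 36.00, 18.00]
χ² = (6−36.00)²/36.00 + (36−9.00)²/9.00 + (11−18.00)²/18.00 + (34−36.00)²/36.00 + (30−18.00)²/18.00 = 116.8333
df = 4
p-value (upper-tail) = 0.00000
At α=0.05: p < α → reject H₀

reject H₀: yes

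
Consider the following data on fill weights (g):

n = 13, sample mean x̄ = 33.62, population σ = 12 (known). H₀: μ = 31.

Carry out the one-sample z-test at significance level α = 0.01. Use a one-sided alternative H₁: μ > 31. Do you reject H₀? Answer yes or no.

reject H₀: no

SE = σ/√n = 12/√13 = 3.3282
z = (x̄−μ₀)/SE = (33.62−31)/3.3282 = 0.7872
p-value (one-sided, H₁ greater) = 0.21558
At α=0.01: p ≥ α → fail to reject H₀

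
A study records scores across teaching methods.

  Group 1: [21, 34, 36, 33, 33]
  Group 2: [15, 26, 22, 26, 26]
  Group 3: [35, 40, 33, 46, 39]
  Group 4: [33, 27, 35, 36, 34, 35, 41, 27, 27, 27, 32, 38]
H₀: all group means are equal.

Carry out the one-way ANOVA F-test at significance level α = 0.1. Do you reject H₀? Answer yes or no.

reject H₀: yes

Group means [31.40, 23.00, 38.60, 32.67], grand mean 31.741
SSB = Σnᵢ(x̄ᵢ−x̄)² = 628.119; SSW = ΣΣ(x−x̄ᵢ)² = 585.067
MSB = 628.119/3 = 209.3728; MSW = 585.067/23 = 25.4377
F = MSB/MSW = 8.2308
df = (3, 23)
p-value (upper-tail) = 0.00067
At α=0.1: p < α → reject H₀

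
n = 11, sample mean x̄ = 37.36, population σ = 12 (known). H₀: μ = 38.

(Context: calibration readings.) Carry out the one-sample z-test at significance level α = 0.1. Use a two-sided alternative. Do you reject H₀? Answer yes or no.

SE = σ/√n = 12/√11 = 3.6181
z = (x̄−μ₀)/SE = (37.36−38)/3.6181 = -0.1769
p-value (two-sided) = 0.85960
At α=0.1: p ≥ α → fail to reject H₀

reject H₀: no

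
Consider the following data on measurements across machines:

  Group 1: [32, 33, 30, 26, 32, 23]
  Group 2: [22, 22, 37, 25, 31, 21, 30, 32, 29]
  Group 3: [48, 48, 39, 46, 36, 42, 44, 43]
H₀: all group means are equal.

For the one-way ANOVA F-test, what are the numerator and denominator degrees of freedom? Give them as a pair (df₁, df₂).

k = 3 groups, N = 23 total
df = (k−1, N−k) = (3−1, 23−3) = (2, 20)

degrees of freedom = [2, 20]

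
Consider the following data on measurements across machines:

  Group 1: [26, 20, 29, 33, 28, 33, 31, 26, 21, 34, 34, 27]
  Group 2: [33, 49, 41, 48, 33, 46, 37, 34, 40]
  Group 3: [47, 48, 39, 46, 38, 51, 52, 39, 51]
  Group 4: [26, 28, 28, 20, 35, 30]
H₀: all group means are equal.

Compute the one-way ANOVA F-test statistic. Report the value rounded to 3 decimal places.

Group means [28.50, 40.11, 45.67, 27.83], grand mean 35.583
SSB = Σnᵢ(x̄ᵢ−x̄)² = 2062.028; SSW = ΣΣ(x−x̄ᵢ)² = 948.722
MSB = 2062.028/3 = 687.3426; MSW = 948.722/32 = 29.6476
F = MSB/MSW = 23.1838
df = (3, 32)

test statistic = 23.184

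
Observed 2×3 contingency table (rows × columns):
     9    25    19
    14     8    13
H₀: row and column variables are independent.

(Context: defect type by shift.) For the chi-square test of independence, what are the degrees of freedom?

degrees of freedom = 2

df = (r−1)(c−1) = (2−1)·(3−1) = 2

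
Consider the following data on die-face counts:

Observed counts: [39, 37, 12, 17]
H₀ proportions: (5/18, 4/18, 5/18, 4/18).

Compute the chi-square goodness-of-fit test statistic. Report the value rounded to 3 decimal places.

n = 105; E_i = n·p_i = [29.17, 23.33, 29.17, 23.33]
χ² = (39−29.17)²/29.17 + (37−23.33)²/23.33 + (12−29.17)²/29.17 + (17−23.33)²/23.33 = 23.1429
df = 3

test statistic = 23.143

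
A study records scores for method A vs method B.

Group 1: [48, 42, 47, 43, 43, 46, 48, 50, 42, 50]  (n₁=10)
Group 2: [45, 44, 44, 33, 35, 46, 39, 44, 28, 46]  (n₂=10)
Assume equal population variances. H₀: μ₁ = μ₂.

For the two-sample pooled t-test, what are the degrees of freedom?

degrees of freedom = 18

df = n₁ + n₂ − 2 = 10 + 10 − 2 = 18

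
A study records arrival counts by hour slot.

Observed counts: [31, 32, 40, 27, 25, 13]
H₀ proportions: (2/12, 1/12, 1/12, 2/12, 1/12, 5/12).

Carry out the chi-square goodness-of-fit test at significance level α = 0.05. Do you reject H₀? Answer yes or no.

reject H₀: yes

n = 168; E_i = n·p_i = [28.00, 14.00, 14.00, 28.00, 14.00, 70.00]
χ² = (31−28.00)²/28.00 + (32−14.00)²/14.00 + (40−14.00)²/14.00 + (27−28.00)²/28.00 + (25−14.00)²/14.00 + (13−70.00)²/70.00 = 126.8429
df = 5
p-value (upper-tail) = 0.00000
At α=0.05: p < α → reject H₀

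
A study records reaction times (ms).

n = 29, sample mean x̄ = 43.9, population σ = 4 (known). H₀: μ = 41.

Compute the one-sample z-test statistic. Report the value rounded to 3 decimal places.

SE = σ/√n = 4/√29 = 0.7428
z = (x̄−μ₀)/SE = (43.9−41)/0.7428 = 3.9042

test statistic = 3.904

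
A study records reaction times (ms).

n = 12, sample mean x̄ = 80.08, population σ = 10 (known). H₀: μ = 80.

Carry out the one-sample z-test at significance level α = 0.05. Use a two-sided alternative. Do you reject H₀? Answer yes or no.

reject H₀: no

SE = σ/√n = 10/√12 = 2.8868
z = (x̄−μ₀)/SE = (80.08−80)/2.8868 = 0.0277
p-value (two-sided) = 0.97789
At α=0.05: p ≥ α → fail to reject H₀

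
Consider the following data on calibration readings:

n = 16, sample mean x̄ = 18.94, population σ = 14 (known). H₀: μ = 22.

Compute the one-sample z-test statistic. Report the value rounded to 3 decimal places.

SE = σ/√n = 14/√16 = 3.5000
z = (x̄−μ₀)/SE = (18.94−22)/3.5000 = -0.8743

test statistic = -0.874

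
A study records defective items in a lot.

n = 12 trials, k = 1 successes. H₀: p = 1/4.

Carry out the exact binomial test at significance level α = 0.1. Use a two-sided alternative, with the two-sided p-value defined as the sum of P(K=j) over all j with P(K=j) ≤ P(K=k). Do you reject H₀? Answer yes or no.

reject H₀: no

Exact binomial: n=12, k=1, p₀=1/4=0.2500
P(X=j) = C(n,j)·p₀^j·(1−p₀)^(n−j); p = Σ P(X=j) over j with P(X=j) ≤ P(X=1)
p-value (two-sided) = 0.31603
At α=0.1: p ≥ α → fail to reject H₀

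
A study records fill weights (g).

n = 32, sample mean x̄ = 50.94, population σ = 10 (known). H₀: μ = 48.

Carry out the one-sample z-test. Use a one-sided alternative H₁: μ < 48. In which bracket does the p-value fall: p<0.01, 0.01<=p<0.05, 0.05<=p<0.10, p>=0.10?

p-value bracket: p>=0.10

SE = σ/√n = 10/√32 = 1.7678
z = (x̄−μ₀)/SE = (50.94−48)/1.7678 = 1.6631
p-value (one-sided, H₁ less) = 0.95186
→ bracket: p>=0.10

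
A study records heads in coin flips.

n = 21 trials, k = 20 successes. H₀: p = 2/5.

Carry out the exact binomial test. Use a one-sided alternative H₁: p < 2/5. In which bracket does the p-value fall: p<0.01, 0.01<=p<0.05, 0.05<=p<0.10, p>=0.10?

Exact binomial: n=21, k=20, p₀=2/5=0.4000
P(X≤20) from Σ C(n,i)·p₀^i·(1−p₀)^(n−i)
p-value (one-sided, H₁ less) = 1.00000
→ bracket: p>=0.10

p-value bracket: p>=0.10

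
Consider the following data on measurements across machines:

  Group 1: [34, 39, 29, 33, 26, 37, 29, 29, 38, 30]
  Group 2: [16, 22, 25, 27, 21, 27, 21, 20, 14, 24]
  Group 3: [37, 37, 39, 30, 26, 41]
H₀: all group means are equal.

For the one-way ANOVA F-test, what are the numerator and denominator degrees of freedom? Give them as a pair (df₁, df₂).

k = 3 groups, N = 26 total
df = (k−1, N−k) = (3−1, 26−3) = (2, 23)

degrees of freedom = [2, 23]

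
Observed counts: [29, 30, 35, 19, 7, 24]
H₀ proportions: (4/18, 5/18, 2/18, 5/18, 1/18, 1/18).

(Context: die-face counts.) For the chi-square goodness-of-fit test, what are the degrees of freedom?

df = k − 1 = 6 − 1 = 5

degrees of freedom = 5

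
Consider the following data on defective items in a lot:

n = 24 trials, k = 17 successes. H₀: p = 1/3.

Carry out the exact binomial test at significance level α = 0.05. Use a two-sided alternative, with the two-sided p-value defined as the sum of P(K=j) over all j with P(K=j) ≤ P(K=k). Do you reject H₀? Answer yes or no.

Exact binomial: n=24, k=17, p₀=1/3=0.3333
P(X=j) = C(n,j)·p₀^j·(1−p₀)^(n−j); p = Σ P(X=j) over j with P(X=j) ≤ P(X=17)
p-value (two-sided) = 0.00025
At α=0.05: p < α → reject H₀

reject H₀: yes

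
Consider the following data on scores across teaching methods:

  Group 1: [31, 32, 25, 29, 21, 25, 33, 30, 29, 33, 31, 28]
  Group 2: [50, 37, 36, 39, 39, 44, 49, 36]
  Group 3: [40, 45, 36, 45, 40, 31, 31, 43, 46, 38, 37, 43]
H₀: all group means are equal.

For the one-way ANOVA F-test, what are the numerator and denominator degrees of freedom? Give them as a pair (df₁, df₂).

degrees of freedom = [2, 29]

k = 3 groups, N = 32 total
df = (k−1, N−k) = (3−1, 32−3) = (2, 29)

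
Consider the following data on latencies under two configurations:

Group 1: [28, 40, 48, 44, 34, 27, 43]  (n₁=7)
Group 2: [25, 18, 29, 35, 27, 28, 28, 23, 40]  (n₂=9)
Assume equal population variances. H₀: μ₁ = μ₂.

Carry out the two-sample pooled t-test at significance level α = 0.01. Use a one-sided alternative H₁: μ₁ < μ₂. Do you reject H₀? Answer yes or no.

x̄₁=37.714, s₁=8.180, n₁=7
x̄₂=28.111, s₂=6.412, n₂=9
s_p² = [6·8.180² + 8·6.412²]/14 = 52.1655
SE = √(s_p²·(1/7+1/9)) = 3.6398
t = (37.714−28.111)/3.6398 = 2.6384
df = 14
p-value (one-sided, H₁ less) = 0.99027
At α=0.01: p ≥ α → fail to reject H₀

reject H₀: no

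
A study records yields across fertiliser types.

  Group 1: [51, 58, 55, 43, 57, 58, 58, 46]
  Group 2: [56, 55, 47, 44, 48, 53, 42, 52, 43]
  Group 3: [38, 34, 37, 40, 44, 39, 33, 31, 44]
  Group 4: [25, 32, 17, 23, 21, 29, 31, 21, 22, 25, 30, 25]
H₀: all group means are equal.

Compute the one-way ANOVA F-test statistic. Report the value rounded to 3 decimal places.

Group means [53.25, 48.89, 37.78, 25.08], grand mean 39.658
SSB = Σnᵢ(x̄ᵢ−x̄)² = 4825.692; SSW = ΣΣ(x−x̄ᵢ)² = 874.861
MSB = 4825.692/3 = 1608.5638; MSW = 874.861/34 = 25.7312
F = MSB/MSW = 62.5141
df = (3, 34)

test statistic = 62.514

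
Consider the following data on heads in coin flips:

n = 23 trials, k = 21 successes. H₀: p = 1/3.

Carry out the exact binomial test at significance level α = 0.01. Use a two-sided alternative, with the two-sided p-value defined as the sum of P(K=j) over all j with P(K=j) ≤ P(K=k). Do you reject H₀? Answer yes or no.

Exact binomial: n=23, k=21, p₀=1/3=0.3333
P(X=j) = C(n,j)·p₀^j·(1−p₀)^(n−j); p = Σ P(X=j) over j with P(X=j) ≤ P(X=21)
p-value (two-sided) = 0.00000
At α=0.01: p < α → reject H₀

reject H₀: yes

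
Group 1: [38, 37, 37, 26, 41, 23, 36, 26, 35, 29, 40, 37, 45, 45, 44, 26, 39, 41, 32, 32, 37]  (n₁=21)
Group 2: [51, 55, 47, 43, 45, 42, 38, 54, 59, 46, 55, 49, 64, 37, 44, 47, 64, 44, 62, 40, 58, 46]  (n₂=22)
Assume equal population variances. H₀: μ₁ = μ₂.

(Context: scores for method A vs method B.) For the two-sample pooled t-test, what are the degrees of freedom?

degrees of freedom = 41

df = n₁ + n₂ − 2 = 21 + 22 − 2 = 41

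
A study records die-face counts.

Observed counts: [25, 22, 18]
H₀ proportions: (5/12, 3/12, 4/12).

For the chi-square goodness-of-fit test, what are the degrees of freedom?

df = k − 1 = 3 − 1 = 2

degrees of freedom = 2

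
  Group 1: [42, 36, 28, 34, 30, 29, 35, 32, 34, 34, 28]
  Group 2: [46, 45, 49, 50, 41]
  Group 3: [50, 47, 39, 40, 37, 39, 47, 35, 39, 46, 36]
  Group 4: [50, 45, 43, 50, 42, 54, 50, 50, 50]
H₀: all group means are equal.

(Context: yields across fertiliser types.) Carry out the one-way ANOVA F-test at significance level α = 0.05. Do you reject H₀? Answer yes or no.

Group means [32.91, 46.20, 41.36, 48.22], grand mean 41.167
SSB = Σnᵢ(x̄ᵢ−x̄)² = 1325.190; SSW = ΣΣ(x−x̄ᵢ)² = 615.810
MSB = 1325.190/3 = 441.7300; MSW = 615.810/32 = 19.2441
F = MSB/MSW = 22.9541
df = (3, 32)
p-value (upper-tail) = 0.00000
At α=0.05: p < α → reject H₀

reject H₀: yes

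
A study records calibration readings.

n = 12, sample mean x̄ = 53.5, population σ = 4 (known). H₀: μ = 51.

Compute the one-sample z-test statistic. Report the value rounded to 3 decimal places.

test statistic = 2.165

SE = σ/√n = 4/√12 = 1.1547
z = (x̄−μ₀)/SE = (53.5−51)/1.1547 = 2.1651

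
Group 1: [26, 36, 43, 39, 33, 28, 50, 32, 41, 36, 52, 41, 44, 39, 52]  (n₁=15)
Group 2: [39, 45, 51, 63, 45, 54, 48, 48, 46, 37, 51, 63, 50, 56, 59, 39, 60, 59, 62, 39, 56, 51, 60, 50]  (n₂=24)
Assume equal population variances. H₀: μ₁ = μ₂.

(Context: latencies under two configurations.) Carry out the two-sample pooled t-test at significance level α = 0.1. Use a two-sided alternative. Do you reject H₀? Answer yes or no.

reject H₀: yes

x̄₁=39.467, s₁=8.008, n₁=15
x̄₂=51.292, s₂=8.078, n₂=24
s_p² = [14·8.008² + 23·8.078²]/37 = 64.8295
SE = √(s_p²·(1/15+1/24)) = 2.6501
t = (39.467−51.292)/2.6501 = -4.4620
df = 37
p-value (two-sided) = 0.00007
At α=0.1: p < α → reject H₀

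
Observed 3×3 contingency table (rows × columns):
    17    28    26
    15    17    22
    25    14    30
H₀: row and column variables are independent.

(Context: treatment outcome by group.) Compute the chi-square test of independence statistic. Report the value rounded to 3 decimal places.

test statistic = 6.525

Row totals [71, 54, 69], col totals [57, 59, 78], n=194
χ² = (17−20.86)²/20.86 + (28−21.59)²/21.59 + (26−28.55)²/28.55 + (15−15.87)²/15.87 + (17−16.42)²/16.42 + (22−21.71)²/21.71 + (25−20.27)²/20.27 + (14−20.98)²/20.98 + (30−27.74)²/27.74 = 6.5249
df = 4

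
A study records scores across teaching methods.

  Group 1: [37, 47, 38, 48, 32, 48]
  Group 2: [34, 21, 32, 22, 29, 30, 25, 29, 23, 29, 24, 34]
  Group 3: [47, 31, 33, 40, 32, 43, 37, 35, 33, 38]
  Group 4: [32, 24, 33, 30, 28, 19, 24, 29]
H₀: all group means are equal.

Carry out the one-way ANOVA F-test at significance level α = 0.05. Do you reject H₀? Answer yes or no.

Group means [41.67, 27.67, 36.90, 27.38], grand mean 32.500
SSB = Σnᵢ(x̄ᵢ−x̄)² = 1188.225; SSW = ΣΣ(x−x̄ᵢ)² = 864.775
MSB = 1188.225/3 = 396.0750; MSW = 864.775/32 = 27.0242
F = MSB/MSW = 14.6563
df = (3, 32)
p-value (upper-tail) = 0.00000
At α=0.05: p < α → reject H₀

reject H₀: yes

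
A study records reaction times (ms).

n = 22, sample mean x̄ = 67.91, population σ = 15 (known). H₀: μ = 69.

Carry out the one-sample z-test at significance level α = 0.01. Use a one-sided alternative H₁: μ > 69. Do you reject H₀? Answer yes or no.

SE = σ/√n = 15/√22 = 3.1980
z = (x̄−μ₀)/SE = (67.91−69)/3.1980 = -0.3408
p-value (one-sided, H₁ greater) = 0.63339
At α=0.01: p ≥ α → fail to reject H₀

reject H₀: no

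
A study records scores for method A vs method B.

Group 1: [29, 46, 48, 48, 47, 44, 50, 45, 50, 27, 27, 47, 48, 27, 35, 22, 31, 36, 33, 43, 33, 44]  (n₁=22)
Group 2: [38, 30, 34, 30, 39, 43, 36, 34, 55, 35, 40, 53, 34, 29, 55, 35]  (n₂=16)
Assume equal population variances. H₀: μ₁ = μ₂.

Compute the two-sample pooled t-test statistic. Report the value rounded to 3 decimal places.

test statistic = 0.117

x̄₁=39.091, s₁=9.118, n₁=22
x̄₂=38.750, s₂=8.575, n₂=16
s_p² = [21·9.118² + 15·8.575²]/36 = 79.1338
SE = √(s_p²·(1/22+1/16)) = 2.9228
t = (39.091−38.750)/2.9228 = 0.1166
df = 36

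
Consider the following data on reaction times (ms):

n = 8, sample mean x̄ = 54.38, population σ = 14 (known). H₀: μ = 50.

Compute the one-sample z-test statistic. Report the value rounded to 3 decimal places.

test statistic = 0.885

SE = σ/√n = 14/√8 = 4.9497
z = (x̄−μ₀)/SE = (54.38−50)/4.9497 = 0.8849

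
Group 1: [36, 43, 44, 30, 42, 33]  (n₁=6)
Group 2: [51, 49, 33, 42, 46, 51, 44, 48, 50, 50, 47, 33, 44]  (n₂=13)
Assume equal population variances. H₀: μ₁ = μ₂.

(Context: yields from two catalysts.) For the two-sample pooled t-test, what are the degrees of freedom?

degrees of freedom = 17

df = n₁ + n₂ − 2 = 6 + 13 − 2 = 17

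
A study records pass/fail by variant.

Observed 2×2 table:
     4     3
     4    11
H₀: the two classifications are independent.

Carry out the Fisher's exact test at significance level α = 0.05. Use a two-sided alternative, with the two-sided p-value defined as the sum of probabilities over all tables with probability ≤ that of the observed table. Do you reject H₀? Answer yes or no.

Margins: r₁=7, r₂=15, c₁=8, c₂=14, n=22
p_obs = C(7,4)·C(15,4)/C(22,8); sum pmf over tables with pmf ≤ p_obs
p-value (two-sided) = 0.34262
At α=0.05: p ≥ α → fail to reject H₀

reject H₀: no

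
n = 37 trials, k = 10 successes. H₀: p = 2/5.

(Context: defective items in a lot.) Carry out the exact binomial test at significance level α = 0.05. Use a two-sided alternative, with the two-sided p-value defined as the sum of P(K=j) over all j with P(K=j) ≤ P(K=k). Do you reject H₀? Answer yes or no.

Exact binomial: n=37, k=10, p₀=2/5=0.4000
P(X=j) = C(n,j)·p₀^j·(1−p₀)^(n−j); p = Σ P(X=j) over j with P(X=j) ≤ P(X=10)
p-value (two-sided) = 0.13082
At α=0.05: p ≥ α → fail to reject H₀

reject H₀: no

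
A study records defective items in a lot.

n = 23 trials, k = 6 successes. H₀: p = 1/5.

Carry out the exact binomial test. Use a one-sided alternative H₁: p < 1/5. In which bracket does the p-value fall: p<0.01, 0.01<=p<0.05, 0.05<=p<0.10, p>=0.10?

p-value bracket: p>=0.10

Exact binomial: n=23, k=6, p₀=1/5=0.2000
P(X≤6) from Σ C(n,i)·p₀^i·(1−p₀)^(n−i)
p-value (one-sided, H₁ less) = 0.84017
→ bracket: p>=0.10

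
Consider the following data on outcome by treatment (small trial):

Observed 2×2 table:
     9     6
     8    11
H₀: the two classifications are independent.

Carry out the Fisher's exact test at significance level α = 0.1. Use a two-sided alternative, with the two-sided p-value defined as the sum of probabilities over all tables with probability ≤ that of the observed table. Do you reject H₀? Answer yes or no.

Margins: r₁=15, r₂=19, c₁=17, c₂=17, n=34
p_obs = C(15,9)·C(19,8)/C(34,17); sum pmf over tables with pmf ≤ p_obs
p-value (two-sided) = 0.49053
At α=0.1: p ≥ α → fail to reject H₀

reject H₀: no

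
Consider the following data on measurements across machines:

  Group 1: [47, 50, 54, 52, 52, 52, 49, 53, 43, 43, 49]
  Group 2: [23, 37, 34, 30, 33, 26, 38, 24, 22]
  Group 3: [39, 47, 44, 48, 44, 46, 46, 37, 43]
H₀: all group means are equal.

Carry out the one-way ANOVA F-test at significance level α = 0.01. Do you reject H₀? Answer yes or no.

Group means [49.45, 29.67, 43.78], grand mean 41.552
SSB = Σnᵢ(x̄ᵢ−x̄)² = 2002.890; SSW = ΣΣ(x−x̄ᵢ)² = 552.283
MSB = 2002.890/2 = 1001.4448; MSW = 552.283/26 = 21.2416
F = MSB/MSW = 47.1453
df = (2, 26)
p-value (upper-tail) = 0.00000
At α=0.01: p < α → reject H₀

reject H₀: yes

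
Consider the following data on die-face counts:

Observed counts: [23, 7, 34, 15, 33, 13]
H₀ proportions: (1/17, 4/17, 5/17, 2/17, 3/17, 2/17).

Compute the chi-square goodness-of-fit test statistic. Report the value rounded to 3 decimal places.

test statistic = 56.213

n = 125; E_i = n·p_i = [7.35, 29.41, 36.76, 14.71, 22.06, 14.71]
χ² = (23−7.35)²/7.35 + (7−29.41)²/29.41 + (34−36.76)²/36.76 + (15−14.71)²/14.71 + (33−22.06)²/22.06 + (13−14.71)²/14.71 = 56.2132
df = 5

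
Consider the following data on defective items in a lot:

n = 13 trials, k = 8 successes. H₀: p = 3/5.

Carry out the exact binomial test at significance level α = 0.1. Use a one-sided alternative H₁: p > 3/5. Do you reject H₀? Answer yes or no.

Exact binomial: n=13, k=8, p₀=3/5=0.6000
P(X≥8) from Σ C(n,i)·p₀^i·(1−p₀)^(n−i)
p-value (one-sided, H₁ greater) = 0.57440
At α=0.1: p ≥ α → fail to reject H₀

reject H₀: no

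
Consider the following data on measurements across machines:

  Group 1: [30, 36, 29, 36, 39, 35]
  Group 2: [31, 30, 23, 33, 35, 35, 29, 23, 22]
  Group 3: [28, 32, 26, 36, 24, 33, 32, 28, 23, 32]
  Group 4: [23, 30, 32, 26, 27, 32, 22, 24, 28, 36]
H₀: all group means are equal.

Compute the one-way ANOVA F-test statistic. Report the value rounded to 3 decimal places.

test statistic = 2.512

Group means [34.17, 29.00, 29.40, 28.00], grand mean 29.714
SSB = Σnᵢ(x̄ᵢ−x̄)² = 153.910; SSW = ΣΣ(x−x̄ᵢ)² = 633.233
MSB = 153.910/3 = 51.3032; MSW = 633.233/31 = 20.4269
F = MSB/MSW = 2.5116
df = (3, 31)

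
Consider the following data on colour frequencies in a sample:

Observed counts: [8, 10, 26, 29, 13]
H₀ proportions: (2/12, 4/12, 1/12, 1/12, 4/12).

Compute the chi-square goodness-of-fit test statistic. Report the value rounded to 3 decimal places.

n = 86; E_i = n·p_i = [14.33, 28.67, 7.17, 7.17, 28.67]
χ² = (8−14.33)²/14.33 + (10−28.67)²/28.67 + (26−7.17)²/7.17 + (29−7.17)²/7.17 + (13−28.67)²/28.67 = 139.5233
df = 4

test statistic = 139.523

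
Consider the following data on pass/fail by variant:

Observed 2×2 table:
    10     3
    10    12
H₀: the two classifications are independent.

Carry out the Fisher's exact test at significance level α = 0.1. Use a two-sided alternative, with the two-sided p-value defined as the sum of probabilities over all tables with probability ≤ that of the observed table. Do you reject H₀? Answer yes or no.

reject H₀: yes

Margins: r₁=13, r₂=22, c₁=20, c₂=15, n=35
p_obs = C(13,10)·C(22,10)/C(35,20); sum pmf over tables with pmf ≤ p_obs
p-value (two-sided) = 0.08914
At α=0.1: p < α → reject H₀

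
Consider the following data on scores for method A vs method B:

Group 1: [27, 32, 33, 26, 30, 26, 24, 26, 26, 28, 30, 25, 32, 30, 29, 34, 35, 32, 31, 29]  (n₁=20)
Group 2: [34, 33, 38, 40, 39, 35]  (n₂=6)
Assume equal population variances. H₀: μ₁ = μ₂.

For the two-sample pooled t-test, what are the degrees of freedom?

df = n₁ + n₂ − 2 = 20 + 6 − 2 = 24

degrees of freedom = 24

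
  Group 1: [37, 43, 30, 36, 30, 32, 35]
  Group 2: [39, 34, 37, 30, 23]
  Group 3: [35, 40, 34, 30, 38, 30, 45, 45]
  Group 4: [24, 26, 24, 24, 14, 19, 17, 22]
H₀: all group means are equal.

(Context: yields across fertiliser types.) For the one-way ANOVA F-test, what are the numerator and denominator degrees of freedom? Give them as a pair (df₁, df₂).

degrees of freedom = [3, 24]

k = 4 groups, N = 28 total
df = (k−1, N−k) = (4−1, 28−4) = (3, 24)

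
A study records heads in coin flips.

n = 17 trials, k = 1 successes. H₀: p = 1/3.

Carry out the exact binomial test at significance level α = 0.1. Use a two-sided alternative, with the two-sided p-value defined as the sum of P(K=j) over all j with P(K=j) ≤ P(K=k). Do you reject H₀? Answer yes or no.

reject H₀: yes

Exact binomial: n=17, k=1, p₀=1/3=0.3333
P(X=j) = C(n,j)·p₀^j·(1−p₀)^(n−j); p = Σ P(X=j) over j with P(X=j) ≤ P(X=1)
p-value (two-sided) = 0.01765
At α=0.1: p < α → reject H₀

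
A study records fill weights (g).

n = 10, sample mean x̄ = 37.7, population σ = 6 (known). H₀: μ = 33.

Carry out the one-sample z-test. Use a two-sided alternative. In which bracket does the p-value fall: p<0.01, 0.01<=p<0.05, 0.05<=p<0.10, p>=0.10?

p-value bracket: 0.01<=p<0.05

SE = σ/√n = 6/√10 = 1.8974
z = (x̄−μ₀)/SE = (37.7−33)/1.8974 = 2.4771
p-value (two-sided) = 0.01324
→ bracket: 0.01<=p<0.05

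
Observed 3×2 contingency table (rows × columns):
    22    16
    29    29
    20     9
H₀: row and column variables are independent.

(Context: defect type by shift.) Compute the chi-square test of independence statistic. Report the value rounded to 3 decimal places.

test statistic = 2.861

Row totals [38, 58, 29], col totals [71, 54], n=125
χ² = (22−21.58)²/21.58 + (16−16.42)²/16.42 + (29−32.94)²/32.94 + (29−25.06)²/25.06 + (20−16.47)²/16.47 + (9−12.53)²/12.53 = 2.8607
df = 2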